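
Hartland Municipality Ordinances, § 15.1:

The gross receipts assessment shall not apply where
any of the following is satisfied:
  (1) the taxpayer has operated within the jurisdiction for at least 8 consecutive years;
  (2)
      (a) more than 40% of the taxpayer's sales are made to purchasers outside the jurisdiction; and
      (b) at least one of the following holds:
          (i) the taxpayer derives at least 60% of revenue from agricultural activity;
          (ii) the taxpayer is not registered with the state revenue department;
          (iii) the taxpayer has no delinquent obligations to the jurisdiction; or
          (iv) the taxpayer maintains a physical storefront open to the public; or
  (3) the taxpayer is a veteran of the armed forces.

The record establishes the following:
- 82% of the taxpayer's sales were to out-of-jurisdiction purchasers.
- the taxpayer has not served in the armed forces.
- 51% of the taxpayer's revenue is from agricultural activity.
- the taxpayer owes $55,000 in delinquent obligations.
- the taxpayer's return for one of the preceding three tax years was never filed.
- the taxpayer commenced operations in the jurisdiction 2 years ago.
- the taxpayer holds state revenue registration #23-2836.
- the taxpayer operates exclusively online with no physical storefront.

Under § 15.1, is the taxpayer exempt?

No — not exempt.

(1) ≥ 8 yrs in jurisdiction — not met.
(a) >40% out-of-jur. sales — holds.
(i) ≥60% agricultural — not satisfied.
(ii) not (state-registered) — not satisfied.
(iii) no delinquency — not met.
(iv) has storefront — not satisfied.
(b): F OR F OR F OR F → false.
(2): T AND F → false.
(3) veteran — not met.
So Overall is not satisfied (F OR F OR F).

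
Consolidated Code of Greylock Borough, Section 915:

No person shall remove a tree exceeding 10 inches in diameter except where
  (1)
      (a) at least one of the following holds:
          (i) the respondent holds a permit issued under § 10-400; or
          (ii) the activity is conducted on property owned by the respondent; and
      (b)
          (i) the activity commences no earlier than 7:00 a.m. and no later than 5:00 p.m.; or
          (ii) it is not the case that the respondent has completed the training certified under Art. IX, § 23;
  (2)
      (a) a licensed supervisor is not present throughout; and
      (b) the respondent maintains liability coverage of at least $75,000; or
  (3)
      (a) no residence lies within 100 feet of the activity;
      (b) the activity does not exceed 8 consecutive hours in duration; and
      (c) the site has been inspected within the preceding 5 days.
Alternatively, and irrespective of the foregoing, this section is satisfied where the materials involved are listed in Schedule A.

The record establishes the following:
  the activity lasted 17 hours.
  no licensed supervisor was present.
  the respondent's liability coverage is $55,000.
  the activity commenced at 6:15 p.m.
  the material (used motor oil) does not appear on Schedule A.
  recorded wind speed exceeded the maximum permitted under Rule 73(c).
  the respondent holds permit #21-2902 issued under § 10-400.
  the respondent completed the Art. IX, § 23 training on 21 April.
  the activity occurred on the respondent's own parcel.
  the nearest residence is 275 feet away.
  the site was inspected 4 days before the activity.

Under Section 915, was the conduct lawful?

(i) holds permit — satisfied.
(ii) own property — satisfied.
So (a) is satisfied (T OR T).
(i) start within hours — fails.
(ii) not (training certified) — not satisfied.
(b) = F OR F = false.
(1): T AND F → false.
(a) not (supervisor present) — met.
(b) coverage ≥ $75,000 — not met.
(2): T AND F → false.
(a) no residence in 100 ft — holds.
(b) ≤ 8 hrs duration — fails.
(c) site inspected — met.
(3) = T AND F AND T = false.
So Overall is not satisfied (F OR F OR F).
Exception (Schedule A material) — not satisfied.
Result: main false OR exception false → false.

No — unlawful.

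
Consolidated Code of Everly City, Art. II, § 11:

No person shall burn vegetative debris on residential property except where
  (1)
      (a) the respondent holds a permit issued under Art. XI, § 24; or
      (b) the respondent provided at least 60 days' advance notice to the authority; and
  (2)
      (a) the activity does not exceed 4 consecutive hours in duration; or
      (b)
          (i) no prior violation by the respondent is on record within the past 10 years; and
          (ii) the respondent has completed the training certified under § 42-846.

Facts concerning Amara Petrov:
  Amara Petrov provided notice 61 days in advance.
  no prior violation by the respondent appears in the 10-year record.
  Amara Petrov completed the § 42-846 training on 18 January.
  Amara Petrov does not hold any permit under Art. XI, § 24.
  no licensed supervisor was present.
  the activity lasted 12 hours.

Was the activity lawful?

Yes — lawful.

(a) holds permit — not satisfied.
(b) ≥60 days' notice — satisfied.
(1) = F OR T = true.
(a) ≤ 4 hrs duration — fails.
(i) no prior violation — satisfied.
(ii) training certified — holds.
So (b) is satisfied (T AND T).
(2) = F OR T = true.
Overall: T AND T → true.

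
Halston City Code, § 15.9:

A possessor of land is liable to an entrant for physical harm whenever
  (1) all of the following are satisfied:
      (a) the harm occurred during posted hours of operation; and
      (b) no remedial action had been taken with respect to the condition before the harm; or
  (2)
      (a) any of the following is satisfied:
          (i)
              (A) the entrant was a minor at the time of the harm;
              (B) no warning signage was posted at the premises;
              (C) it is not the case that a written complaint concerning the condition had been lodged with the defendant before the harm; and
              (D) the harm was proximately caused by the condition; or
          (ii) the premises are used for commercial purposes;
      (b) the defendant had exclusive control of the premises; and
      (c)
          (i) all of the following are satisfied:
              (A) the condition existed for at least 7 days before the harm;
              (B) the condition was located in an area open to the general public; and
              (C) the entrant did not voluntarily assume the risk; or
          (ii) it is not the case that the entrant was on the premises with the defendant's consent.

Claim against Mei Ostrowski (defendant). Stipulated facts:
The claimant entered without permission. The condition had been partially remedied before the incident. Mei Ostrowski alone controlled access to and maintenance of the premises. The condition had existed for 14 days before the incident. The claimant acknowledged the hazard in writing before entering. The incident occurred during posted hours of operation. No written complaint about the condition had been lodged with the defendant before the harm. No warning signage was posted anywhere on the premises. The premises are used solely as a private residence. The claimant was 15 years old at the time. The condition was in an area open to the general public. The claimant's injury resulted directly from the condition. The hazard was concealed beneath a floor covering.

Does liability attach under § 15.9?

Yes — liable.

(a) during posted hours — satisfied.
(b) no remedial action — not met.
(1) = T AND F = false.
(A) entrant a minor — holds.
(B) no signage posted — met.
(C) not (complaint lodged) — holds.
(D) proximate cause — satisfied.
(i): T AND T AND T AND T → true.
(ii) commercial use — fails.
(a): T OR F → true.
(b) exclusive control — satisfied.
(A) condition ≥7 days old — satisfied.
(B) public area — holds.
(C) no assumed risk — fails.
(i): T AND T AND F → false.
(ii) not (consent to enter) — satisfied.
So (c) is satisfied (F OR T).
So (2) is satisfied (T AND T AND T).
Overall: F OR T → true.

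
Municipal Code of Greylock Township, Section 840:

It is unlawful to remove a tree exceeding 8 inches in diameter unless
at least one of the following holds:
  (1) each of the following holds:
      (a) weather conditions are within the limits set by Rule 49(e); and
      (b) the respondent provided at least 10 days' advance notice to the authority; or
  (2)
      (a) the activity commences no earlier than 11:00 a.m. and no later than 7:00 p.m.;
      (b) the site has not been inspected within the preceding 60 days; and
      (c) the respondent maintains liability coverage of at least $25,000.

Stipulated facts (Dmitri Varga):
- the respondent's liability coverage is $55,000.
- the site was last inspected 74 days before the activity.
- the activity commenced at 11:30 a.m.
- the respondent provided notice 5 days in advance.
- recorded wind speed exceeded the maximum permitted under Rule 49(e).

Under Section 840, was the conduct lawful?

Yes — lawful.

(a) weather ok — not met.
(b) ≥10 days' notice — not met.
So (1) is not satisfied (F AND F).
(a) start within hours — holds.
(b) not (site inspected) — holds.
(c) coverage ≥ $25,000 — met.
So (2) is satisfied (T AND T AND T).
Overall: F OR T → true.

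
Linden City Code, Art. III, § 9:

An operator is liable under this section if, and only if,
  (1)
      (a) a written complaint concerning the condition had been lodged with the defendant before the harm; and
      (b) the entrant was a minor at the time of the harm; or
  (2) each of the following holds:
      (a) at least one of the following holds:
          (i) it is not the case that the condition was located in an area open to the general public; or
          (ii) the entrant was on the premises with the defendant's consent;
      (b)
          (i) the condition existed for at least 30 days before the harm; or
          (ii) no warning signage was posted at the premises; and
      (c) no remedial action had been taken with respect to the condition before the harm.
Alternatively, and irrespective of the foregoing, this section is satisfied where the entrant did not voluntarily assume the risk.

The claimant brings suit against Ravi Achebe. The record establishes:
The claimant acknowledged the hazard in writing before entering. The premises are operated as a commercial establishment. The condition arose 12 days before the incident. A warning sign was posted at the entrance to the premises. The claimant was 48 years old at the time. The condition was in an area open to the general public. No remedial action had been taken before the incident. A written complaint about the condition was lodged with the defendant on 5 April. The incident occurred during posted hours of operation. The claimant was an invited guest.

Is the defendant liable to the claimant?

(a) complaint lodged — met.
(b) entrant a minor — fails.
So (1) is not satisfied (T AND F).
(i) not (public area) — not satisfied.
(ii) consent to enter — satisfied.
(a): F OR T → true.
(i) condition ≥30 days old — fails.
(ii) no signage posted — fails.
(b): F OR F → false.
(c) no remedial action — met.
(2): T AND F AND T → false.
Overall = F OR F = false.
Exception (no assumed risk) — not satisfied.
Result: main false OR exception false → false.

No — not liable.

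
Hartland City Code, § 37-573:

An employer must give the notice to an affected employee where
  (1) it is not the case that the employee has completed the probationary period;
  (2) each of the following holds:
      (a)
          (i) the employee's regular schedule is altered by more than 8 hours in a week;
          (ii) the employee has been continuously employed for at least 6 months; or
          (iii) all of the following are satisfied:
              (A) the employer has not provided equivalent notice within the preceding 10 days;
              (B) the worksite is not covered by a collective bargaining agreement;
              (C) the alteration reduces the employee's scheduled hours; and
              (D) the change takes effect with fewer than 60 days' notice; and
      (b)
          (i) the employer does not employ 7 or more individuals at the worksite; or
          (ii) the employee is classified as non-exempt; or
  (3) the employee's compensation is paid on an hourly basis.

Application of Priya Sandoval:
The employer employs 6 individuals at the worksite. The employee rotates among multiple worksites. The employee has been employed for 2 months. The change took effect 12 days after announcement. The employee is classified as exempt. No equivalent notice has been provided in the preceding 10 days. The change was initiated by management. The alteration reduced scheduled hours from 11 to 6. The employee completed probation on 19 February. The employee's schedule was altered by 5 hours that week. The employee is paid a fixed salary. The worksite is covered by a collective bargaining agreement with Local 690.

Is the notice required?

(1) not (past probation) — not satisfied.
(i) schedule shift > 8h — not met.
(ii) tenure ≥ 6 mo. — fails.
(A) no recent notice — satisfied.
(B) no CBA — not satisfied.
(C) hours reduced — satisfied.
(D) < 60 days' notice — holds.
(iii) = T AND F AND T AND T = false.
(a) = F OR F OR F = false.
(i) not (≥ 7 at site) — holds.
(ii) non-exempt — not satisfied.
(b): T OR F → true.
So (2) is not satisfied (F AND T).
(3) hourly-paid — fails.
So Overall is not satisfied (F OR F OR F).

No — not required.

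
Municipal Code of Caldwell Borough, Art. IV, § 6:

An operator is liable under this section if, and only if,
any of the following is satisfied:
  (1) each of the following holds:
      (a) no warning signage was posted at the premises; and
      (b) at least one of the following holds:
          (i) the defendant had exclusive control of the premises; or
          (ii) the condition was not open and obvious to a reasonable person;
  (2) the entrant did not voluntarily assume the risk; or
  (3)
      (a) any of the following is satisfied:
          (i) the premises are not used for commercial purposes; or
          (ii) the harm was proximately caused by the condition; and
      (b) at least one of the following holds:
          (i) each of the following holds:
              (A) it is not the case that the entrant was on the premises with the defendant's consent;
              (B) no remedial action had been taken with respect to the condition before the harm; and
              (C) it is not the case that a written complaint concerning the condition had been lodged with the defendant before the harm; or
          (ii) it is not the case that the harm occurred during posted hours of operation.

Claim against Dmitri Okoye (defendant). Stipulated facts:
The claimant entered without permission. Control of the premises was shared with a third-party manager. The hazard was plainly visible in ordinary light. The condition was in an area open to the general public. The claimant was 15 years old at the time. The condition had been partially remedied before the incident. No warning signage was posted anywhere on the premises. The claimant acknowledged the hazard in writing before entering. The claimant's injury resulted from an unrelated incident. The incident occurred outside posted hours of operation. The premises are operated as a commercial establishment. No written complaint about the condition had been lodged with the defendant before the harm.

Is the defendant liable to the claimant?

No — not liable.

(a) no signage posted — met.
(i) exclusive control — not met.
(ii) not open/obvious — fails.
(b) = F OR F = false.
(1): T AND F → false.
(2) no assumed risk — fails.
(i) not (commercial use) — not satisfied.
(ii) proximate cause — fails.
(a) = F OR F = false.
(A) not (consent to enter) — satisfied.
(B) no remedial action — not satisfied.
(C) not (complaint lodged) — satisfied.
(i) = T AND F AND T = false.
(ii) not (during posted hours) — satisfied.
So (b) is satisfied (F OR T).
(3): F AND T → false.
Overall = F OR F OR F = false.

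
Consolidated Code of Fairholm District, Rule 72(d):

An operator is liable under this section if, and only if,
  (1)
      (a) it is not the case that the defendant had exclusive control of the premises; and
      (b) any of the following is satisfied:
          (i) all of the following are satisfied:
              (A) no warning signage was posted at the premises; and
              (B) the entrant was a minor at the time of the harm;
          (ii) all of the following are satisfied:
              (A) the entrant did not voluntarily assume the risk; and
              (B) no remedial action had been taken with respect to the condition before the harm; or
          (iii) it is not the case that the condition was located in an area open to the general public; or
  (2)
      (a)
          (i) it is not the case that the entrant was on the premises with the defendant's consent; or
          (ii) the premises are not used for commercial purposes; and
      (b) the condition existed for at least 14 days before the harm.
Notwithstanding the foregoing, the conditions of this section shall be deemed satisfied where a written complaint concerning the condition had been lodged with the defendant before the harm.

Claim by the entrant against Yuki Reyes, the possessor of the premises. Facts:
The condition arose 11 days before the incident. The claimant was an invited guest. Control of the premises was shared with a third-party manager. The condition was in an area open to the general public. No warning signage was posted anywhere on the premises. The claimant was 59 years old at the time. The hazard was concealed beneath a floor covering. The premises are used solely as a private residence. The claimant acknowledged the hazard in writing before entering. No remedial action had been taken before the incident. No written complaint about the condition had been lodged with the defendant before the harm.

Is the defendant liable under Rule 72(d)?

No — not liable.

(a) not (exclusive control) — holds.
(A) no signage posted — satisfied.
(B) entrant a minor — fails.
(i) = T AND F = false.
(A) no assumed risk — not satisfied.
(B) no remedial action — satisfied.
So (ii) is not satisfied (F AND T).
(iii) not (public area) — not met.
(b) = F OR F OR F = false.
(1): T AND F → false.
(i) not (consent to enter) — not satisfied.
(ii) not (commercial use) — met.
(a) = F OR T = true.
(b) condition ≥14 days old — fails.
So (2) is not satisfied (T AND F).
So Overall is not satisfied (F OR F).
Exception (complaint lodged) — not satisfied.
Result: main false OR exception false → false.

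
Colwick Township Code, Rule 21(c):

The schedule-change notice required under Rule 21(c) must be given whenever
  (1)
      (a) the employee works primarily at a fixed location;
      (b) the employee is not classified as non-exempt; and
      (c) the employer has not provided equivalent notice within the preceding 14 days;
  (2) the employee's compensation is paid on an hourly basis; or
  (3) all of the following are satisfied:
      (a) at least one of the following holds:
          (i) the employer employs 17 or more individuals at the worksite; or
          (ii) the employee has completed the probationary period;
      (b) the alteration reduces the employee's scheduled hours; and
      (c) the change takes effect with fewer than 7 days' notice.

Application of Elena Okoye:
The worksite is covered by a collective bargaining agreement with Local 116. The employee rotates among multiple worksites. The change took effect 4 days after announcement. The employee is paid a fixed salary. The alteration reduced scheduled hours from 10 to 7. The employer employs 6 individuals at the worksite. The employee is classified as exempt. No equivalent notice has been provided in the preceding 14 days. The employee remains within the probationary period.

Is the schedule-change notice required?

(a) fixed location — not satisfied.
(b) not (non-exempt) — met.
(c) no recent notice — holds.
(1): F AND T AND T → false.
(2) hourly-paid — not satisfied.
(i) ≥ 17 at site — not satisfied.
(ii) past probation — fails.
(a): F OR F → false.
(b) hours reduced — met.
(c) < 7 days' notice — holds.
(3) = F AND T AND T = false.
Overall = F OR F OR F = false.

No — not required.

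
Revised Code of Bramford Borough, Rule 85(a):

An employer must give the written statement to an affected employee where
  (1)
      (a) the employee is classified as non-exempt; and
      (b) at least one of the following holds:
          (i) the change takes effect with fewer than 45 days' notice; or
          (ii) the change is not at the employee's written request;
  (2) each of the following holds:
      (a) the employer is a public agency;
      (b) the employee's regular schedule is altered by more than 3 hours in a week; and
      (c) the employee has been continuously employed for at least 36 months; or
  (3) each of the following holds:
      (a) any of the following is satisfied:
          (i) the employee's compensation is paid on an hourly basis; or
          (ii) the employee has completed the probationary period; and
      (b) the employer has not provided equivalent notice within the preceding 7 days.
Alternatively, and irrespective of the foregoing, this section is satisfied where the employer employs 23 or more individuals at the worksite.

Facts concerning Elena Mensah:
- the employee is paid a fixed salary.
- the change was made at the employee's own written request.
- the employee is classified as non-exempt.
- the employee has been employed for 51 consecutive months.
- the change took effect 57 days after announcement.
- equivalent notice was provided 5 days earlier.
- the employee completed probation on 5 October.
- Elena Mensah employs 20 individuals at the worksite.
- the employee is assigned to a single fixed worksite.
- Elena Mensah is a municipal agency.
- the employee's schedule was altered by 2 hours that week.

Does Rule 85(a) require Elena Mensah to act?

No — not required.

(a) non-exempt — satisfied.
(i) < 45 days' notice — not met.
(ii) not employee-requested — not met.
(b) = F OR F = false.
So (1) is not satisfied (T AND F).
(a) public agency — satisfied.
(b) schedule shift > 3h — not met.
(c) tenure ≥ 36 mo. — holds.
So (2) is not satisfied (T AND F AND T).
(i) hourly-paid — not satisfied.
(ii) past probation — holds.
So (a) is satisfied (F OR T).
(b) no recent notice — not satisfied.
(3) = T AND F = false.
Overall: F OR F OR F → false.
Exception (≥ 23 at site) — not satisfied.
Result: main false OR exception false → false.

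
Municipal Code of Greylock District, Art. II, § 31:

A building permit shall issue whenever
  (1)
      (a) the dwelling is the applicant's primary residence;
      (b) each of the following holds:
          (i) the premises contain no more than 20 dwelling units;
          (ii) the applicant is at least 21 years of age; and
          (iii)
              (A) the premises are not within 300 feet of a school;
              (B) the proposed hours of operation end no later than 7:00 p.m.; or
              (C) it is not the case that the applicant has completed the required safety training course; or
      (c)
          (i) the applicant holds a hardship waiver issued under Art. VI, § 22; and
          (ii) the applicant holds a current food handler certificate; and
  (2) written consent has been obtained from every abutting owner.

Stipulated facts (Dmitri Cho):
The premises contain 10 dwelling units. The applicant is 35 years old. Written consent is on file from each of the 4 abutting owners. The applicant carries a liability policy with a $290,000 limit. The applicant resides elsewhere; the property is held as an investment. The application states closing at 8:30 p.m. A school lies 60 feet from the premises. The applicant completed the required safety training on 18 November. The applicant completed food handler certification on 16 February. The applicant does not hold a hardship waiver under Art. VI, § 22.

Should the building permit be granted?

(a) primary residence — not met.
(i) ≤ 20 units — satisfied.
(ii) age ≥ 21 — satisfied.
(A) ≥300 ft from school — not satisfied.
(B) closes by 7 p.m. — fails.
(C) not (safety training) — fails.
(iii) = F OR F OR F = false.
(b): T AND T AND F → false.
(i) hardship waiver — not met.
(ii) food handler cert. — met.
So (c) is not satisfied (F AND T).
(1) = F OR F OR F = false.
(2) all abutters consent — satisfied.
Overall: F AND T → false.

No — denied.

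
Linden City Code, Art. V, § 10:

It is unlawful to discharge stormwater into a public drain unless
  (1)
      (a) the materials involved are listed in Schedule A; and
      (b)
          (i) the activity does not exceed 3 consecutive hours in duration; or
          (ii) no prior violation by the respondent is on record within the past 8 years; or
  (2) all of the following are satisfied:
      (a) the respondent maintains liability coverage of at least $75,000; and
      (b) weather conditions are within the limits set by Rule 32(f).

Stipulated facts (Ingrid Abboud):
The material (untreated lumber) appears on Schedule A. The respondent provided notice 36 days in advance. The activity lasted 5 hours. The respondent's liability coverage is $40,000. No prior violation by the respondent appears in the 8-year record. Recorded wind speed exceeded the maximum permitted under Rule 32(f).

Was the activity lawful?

Yes — lawful.

(a) Schedule A material — satisfied.
(i) ≤ 3 hrs duration — not met.
(ii) no prior violation — met.
(b): F OR T → true.
(1): T AND T → true.
(a) coverage ≥ $75,000 — fails.
(b) weather ok — not met.
So (2) is not satisfied (F AND F).
Overall: T OR F → true.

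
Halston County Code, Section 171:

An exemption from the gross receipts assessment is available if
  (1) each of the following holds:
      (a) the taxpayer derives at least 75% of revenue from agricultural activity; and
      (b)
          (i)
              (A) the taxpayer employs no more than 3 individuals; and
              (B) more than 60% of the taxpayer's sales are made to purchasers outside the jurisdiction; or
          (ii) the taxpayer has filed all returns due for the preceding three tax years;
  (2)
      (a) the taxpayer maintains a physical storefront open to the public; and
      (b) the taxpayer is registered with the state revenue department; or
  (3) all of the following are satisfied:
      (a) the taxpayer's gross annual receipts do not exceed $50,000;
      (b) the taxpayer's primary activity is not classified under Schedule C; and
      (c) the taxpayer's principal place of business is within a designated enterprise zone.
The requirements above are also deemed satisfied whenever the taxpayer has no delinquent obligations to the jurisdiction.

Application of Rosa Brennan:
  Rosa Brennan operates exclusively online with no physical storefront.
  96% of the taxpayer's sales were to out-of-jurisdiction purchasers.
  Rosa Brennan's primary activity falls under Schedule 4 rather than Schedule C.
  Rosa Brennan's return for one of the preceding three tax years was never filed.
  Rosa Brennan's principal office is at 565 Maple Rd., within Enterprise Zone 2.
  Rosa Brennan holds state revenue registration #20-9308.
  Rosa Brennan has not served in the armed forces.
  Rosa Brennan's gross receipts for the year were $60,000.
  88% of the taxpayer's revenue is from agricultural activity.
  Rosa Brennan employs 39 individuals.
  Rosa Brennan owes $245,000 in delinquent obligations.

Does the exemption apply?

No — not exempt.

(a) ≥75% agricultural — met.
(A) ≤ 3 employees — not satisfied.
(B) >60% out-of-jur. sales — satisfied.
So (i) is not satisfied (F AND T).
(ii) returns current — not met.
(b): F OR F → false.
So (1) is not satisfied (T AND F).
(a) has storefront — fails.
(b) state-registered — met.
So (2) is not satisfied (F AND T).
(a) receipts ≤ $50,000 — fails.
(b) not (Schedule C activity) — met.
(c) in enterprise zone — satisfied.
(3) = F AND T AND T = false.
Overall = F OR F OR F = false.
Exception (no delinquency) — not satisfied.
Result: main false OR exception false → false.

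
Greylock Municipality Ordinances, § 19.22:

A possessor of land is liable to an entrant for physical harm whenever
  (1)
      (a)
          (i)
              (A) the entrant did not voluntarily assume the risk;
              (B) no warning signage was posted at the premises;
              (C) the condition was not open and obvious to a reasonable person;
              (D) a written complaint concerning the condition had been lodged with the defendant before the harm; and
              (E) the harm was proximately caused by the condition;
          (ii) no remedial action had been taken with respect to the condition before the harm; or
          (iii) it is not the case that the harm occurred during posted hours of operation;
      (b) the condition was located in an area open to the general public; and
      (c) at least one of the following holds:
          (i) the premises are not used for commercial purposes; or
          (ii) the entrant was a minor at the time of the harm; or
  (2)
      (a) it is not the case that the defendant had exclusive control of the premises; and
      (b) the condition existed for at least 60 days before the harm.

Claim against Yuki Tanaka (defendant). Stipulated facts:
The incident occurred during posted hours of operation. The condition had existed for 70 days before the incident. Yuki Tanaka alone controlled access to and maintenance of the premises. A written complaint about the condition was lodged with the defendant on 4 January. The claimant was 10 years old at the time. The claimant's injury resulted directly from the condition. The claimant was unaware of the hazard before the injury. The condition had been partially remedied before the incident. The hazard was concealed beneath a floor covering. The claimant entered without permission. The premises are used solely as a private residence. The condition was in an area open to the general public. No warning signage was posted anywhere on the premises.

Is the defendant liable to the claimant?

(A) no assumed risk — satisfied.
(B) no signage posted — holds.
(C) not open/obvious — satisfied.
(D) complaint lodged — holds.
(E) proximate cause — met.
So (i) is satisfied (T AND T AND T AND T AND T).
(ii) no remedial action — not satisfied.
(iii) not (during posted hours) — not met.
(a): T OR F OR F → true.
(b) public area — met.
(i) not (commercial use) — met.
(ii) entrant a minor — met.
(c) = T OR T = true.
(1): T AND T AND T → true.
(a) not (exclusive control) — not satisfied.
(b) condition ≥60 days old — met.
(2): F AND T → false.
Overall = T OR F = true.

Yes — liable.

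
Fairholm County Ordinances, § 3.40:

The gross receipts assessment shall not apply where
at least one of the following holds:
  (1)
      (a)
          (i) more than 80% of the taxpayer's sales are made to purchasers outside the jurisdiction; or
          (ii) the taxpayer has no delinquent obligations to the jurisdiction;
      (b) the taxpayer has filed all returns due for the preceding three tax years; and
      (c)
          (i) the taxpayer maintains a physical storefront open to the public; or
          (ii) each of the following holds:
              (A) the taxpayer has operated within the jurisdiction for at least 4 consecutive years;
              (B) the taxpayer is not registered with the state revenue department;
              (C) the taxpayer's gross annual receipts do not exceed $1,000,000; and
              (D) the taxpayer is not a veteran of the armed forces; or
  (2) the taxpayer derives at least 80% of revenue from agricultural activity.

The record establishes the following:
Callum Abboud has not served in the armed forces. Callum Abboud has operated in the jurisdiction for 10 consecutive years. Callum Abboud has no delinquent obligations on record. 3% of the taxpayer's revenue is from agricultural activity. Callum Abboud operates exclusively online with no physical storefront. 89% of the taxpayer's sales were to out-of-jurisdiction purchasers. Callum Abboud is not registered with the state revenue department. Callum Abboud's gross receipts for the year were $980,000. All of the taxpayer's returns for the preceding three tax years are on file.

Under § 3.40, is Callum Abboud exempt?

Yes — exempt.

(i) >80% out-of-jur. sales — met.
(ii) no delinquency — satisfied.
So (a) is satisfied (T OR T).
(b) returns current — holds.
(i) has storefront — not met.
(A) ≥ 4 yrs in jurisdiction — satisfied.
(B) not (state-registered) — satisfied.
(C) receipts ≤ $1,000,000 — satisfied.
(D) not (veteran) — holds.
(ii): T AND T AND T AND T → true.
(c) = F OR T = true.
(1) = T AND T AND T = true.
(2) ≥80% agricultural — not satisfied.
So Overall is satisfied (T OR F).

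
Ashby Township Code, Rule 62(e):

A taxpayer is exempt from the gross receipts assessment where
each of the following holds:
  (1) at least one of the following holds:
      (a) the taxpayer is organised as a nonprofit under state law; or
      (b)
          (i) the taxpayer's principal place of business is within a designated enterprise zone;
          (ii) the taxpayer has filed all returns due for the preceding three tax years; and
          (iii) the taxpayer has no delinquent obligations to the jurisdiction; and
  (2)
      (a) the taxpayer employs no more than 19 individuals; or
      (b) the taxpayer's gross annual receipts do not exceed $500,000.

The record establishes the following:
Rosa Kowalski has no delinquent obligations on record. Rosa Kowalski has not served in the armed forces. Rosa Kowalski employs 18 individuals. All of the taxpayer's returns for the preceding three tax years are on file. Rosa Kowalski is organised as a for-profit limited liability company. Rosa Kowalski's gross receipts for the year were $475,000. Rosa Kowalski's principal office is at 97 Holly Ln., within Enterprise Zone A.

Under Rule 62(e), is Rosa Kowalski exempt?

Yes — exempt.

(a) nonprofit — not met.
(i) in enterprise zone — met.
(ii) returns current — met.
(iii) no delinquency — holds.
So (b) is satisfied (T AND T AND T).
So (1) is satisfied (F OR T).
(a) ≤ 19 employees — satisfied.
(b) receipts ≤ $500,000 — met.
(2): T OR T → true.
Overall: T AND T → true.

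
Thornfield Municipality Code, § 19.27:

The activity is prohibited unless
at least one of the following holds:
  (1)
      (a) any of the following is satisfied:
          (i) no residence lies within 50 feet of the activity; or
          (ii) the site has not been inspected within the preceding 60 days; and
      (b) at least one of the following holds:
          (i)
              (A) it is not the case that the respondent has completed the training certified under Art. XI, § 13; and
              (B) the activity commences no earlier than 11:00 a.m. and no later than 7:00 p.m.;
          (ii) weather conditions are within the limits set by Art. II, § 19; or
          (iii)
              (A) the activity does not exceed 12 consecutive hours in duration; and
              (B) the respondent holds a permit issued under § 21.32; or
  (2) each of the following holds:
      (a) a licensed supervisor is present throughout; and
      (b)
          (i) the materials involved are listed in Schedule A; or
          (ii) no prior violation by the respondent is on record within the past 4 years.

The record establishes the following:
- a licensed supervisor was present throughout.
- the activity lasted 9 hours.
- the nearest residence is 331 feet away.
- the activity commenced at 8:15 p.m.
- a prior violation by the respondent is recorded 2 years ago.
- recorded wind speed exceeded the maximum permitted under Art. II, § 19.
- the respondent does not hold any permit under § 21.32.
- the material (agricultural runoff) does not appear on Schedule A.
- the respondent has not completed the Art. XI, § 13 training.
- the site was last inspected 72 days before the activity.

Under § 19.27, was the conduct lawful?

(i) no residence in 50 ft — met.
(ii) not (site inspected) — holds.
(a) = T OR T = true.
(A) not (training certified) — holds.
(B) start within hours — not met.
So (i) is not satisfied (T AND F).
(ii) weather ok — not met.
(A) ≤ 12 hrs duration — met.
(B) holds permit — not met.
So (iii) is not satisfied (T AND F).
(b) = F OR F OR F = false.
(1): T AND F → false.
(a) supervisor present — met.
(i) Schedule A material — fails.
(ii) no prior violation — not satisfied.
So (b) is not satisfied (F OR F).
(2) = T AND F = false.
Overall = F OR F = false.

No — unlawful.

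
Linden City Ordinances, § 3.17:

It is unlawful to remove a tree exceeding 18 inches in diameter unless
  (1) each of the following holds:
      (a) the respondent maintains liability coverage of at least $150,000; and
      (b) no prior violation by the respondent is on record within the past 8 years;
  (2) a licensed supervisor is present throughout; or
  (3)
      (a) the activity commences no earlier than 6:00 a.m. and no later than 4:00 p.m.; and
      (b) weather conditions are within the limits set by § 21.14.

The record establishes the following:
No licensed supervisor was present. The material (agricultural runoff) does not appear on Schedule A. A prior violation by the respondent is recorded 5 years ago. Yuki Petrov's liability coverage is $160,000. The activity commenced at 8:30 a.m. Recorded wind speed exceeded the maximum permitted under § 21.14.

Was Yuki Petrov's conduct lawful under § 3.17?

(a) coverage ≥ $150,000 — met.
(b) no prior violation — not satisfied.
(1): T AND F → false.
(2) supervisor present — fails.
(a) start within hours — satisfied.
(b) weather ok — fails.
(3): T AND F → false.
Overall: F OR F OR F → false.

No — unlawful.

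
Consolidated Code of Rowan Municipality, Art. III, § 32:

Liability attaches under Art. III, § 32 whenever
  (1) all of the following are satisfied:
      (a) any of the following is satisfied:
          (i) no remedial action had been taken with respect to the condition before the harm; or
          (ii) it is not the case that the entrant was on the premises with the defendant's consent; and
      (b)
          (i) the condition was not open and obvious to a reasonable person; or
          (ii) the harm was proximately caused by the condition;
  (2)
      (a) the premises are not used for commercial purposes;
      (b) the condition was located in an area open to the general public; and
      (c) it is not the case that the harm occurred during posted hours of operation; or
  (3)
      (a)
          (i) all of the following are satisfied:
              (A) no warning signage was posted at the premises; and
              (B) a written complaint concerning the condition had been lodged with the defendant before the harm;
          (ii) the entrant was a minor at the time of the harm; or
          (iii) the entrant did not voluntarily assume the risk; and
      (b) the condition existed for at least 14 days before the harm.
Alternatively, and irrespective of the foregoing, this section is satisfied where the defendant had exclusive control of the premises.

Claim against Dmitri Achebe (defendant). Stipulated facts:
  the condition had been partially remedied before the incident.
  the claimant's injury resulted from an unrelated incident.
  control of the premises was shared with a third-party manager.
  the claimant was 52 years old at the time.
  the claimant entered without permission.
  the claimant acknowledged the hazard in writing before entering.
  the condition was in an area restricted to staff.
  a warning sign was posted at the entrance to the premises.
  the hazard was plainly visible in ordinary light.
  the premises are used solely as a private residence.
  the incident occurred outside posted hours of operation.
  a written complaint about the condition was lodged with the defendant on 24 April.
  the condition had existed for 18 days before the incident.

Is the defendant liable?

No — not liable.

(i) no remedial action — not satisfied.
(ii) not (consent to enter) — satisfied.
(a) = F OR T = true.
(i) not open/obvious — not met.
(ii) proximate cause — not satisfied.
So (b) is not satisfied (F OR F).
(1): T AND F → false.
(a) not (commercial use) — met.
(b) public area — not satisfied.
(c) not (during posted hours) — met.
(2) = T AND F AND T = false.
(A) no signage posted — not met.
(B) complaint lodged — met.
(i) = F AND T = false.
(ii) entrant a minor — fails.
(iii) no assumed risk — fails.
(a) = F OR F OR F = false.
(b) condition ≥14 days old — satisfied.
So (3) is not satisfied (F AND T).
Overall: F OR F OR F → false.
Exception (exclusive control) — not satisfied.
Result: main false OR exception false → false.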